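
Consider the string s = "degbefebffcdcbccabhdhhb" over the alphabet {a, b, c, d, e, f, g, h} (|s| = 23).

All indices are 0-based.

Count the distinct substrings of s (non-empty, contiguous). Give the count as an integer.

261

sorted suffixes:
  #0 SA[0]=16  'abhdhhb'
  #1 SA[1]=22  'b'
  #2 SA[2]=13  'bccabhdhhb'
  #3 SA[3]=3  'befebffcdcbccabhdhhb'
  #4 SA[4]=7  'bffcdcbccabhdhhb'
  #5 SA[5]=17  'bhdhhb'
  #6 SA[6]=15  'cabhdhhb'
  #7 SA[7]=12  'cbccabhdhhb'
  #8 SA[8]=14  'ccabhdhhb'
  #9 SA[9]=10  'cdcbccabhdhhb'
  #10 SA[10]=11  'dcbccabhdhhb'
  #11 SA[11]=0  'degbefebffcdcbccabhdhhb'
  #12 SA[12]=19  'dhhb'
  #13 SA[13]=6  'ebffcdcbccabhdhhb'
  #14 SA[14]=4  'efebffcdcbccabhdhhb'
  #15 SA[15]=1  'egbefebffcdcbccabhdhhb'
  #16 SA[16]=9  'fcdcbccabhdhhb'
  #17 SA[17]=5  'febffcdcbccabhdhhb'
  #18 SA[18]=8  'ffcdcbccabhdhhb'
  #19 SA[19]=2  'gbefebffcdcbccabhdhhb'
  #20 SA[20]=21  'hb'
  #21 SA[21]=18  'hdhhb'
  #22 SA[22]=20  'hhb'

SA = [16, 22, 13, 3, 7, 17, 15, 12, 14, 10, 11, 0, 19, 6, 4, 1, 9, 5, 8, 2, 21, 18, 20]
i: (SA[i-1],SA[i]) lcp shared
  1: (16,22) 0 ''
  2: (22,13) 1 'b'
  3: (13,3) 1 'b'
  4: (3,7) 1 'b'
  5: (7,17) 1 'b'
  6: (17,15) 0 ''
  7: (15,12) 1 'c'
  8: (12,14) 1 'c'
  9: (14,10) 1 'c'
  10: (10,11) 0 ''
  11: (11,0) 1 'd'
  12: (0,19) 1 'd'
  13: (19,6) 0 ''
  14: (6,4) 1 'e'
  15: (4,1) 1 'e'
  16: (1,9) 0 ''
  17: (9,5) 1 'f'
  18: (5,8) 1 'f'
  19: (8,2) 0 ''
  20: (2,21) 0 ''
  21: (21,18) 1 'h'
  22: (18,20) 1 'h'

n(n+1)/2 = 23·24/2 = 276
Σ LCP = 0 + 0 + 1 + 1 + 1 + 1 + 0 + 1 + 1 + 1 + 0 + 1 + 1 + 0 + 1 + 1 + 0 + 1 + 1 + 0 + 0 + 1 + 1 = 15
distinct = 276 − 15 = 261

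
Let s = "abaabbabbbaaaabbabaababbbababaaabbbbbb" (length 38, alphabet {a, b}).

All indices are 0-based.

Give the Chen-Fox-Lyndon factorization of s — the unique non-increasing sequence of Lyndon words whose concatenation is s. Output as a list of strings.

["ab", "aabbabbb", "aaaabbabaababbbababaaabbbbbb"]

emit factor 1: 'ab' (i=0, period=2)
emit factor 2: 'aabbabbb' (i=2, period=8)
emit factor 3: 'aaaabbabaababbbababaaabbbbbb' (i=10, period=28)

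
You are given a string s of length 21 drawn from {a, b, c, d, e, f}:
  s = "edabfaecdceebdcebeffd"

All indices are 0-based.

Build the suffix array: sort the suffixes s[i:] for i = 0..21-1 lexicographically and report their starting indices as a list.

[2, 5, 12, 16, 3, 7, 14, 9, 20, 1, 13, 8, 11, 15, 6, 0, 10, 17, 4, 19, 18]

sorted suffixes:
  #0 SA[0]=2  'abfaecdceebdcebeffd'
  #1 SA[1]=5  'aecdceebdcebeffd'
  #2 SA[2]=12  'bdcebeffd'
  #3 SA[3]=16  'beffd'
  #4 SA[4]=3  'bfaecdceebdcebeffd'
  #5 SA[5]=7  'cdceebdcebeffd'
  #6 SA[6]=14  'cebeffd'
  #7 SA[7]=9  'ceebdcebeffd'
  #8 SA[8]=20  'd'
  #9 SA[9]=1  'dabfaecdceebdcebeffd'
  #10 SA[10]=13  'dcebeffd'
  #11 SA[11]=8  'dceebdcebeffd'
  #12 SA[12]=11  'ebdcebeffd'
  #13 SA[13]=15  'ebeffd'
  #14 SA[14]=6  'ecdceebdcebeffd'
  #15 SA[15]=0  'edabfaecdceebdcebeffd'
  #16 SA[16]=10  'eebdcebeffd'
  #17 SA[17]=17  'effd'
  #18 SA[18]=4  'faecdceebdcebeffd'
  #19 SA[19]=19  'fd'
  #20 SA[20]=18  'ffd'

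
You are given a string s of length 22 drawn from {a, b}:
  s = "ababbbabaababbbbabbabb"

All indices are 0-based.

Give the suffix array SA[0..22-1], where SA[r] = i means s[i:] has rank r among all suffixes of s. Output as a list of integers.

rank | idx | suffix
   0 |   8 | aababbbbabbabb
   1 |   6 | abaababbbbabbabb
   2 |   0 | ababbbabaababbbbabbabb
   3 |   9 | ababbbbabbabb
   4 |  19 | abb
   5 |  16 | abbabb
   6 |   2 | abbbabaababbbbabbabb
   7 |  11 | abbbbabbabb
   8 |  21 | b
   9 |   7 | baababbbbabbabb
  10 |   5 | babaababbbbabbabb
  11 |  18 | babb
  12 |  15 | babbabb
  13 |   1 | babbbabaababbbbabbabb
  14 |  10 | babbbbabbabb
  15 |  20 | bb
  16 |   4 | bbabaababbbbabbabb
  17 |  17 | bbabb
  18 |  14 | bbabbabb
  19 |   3 | bbbabaababbbbabbabb
  20 |  13 | bbbabbabb
  21 |  12 | bbbbabbabb

[8, 6, 0, 9, 19, 16, 2, 11, 21, 7, 5, 18, 15, 1, 10, 20, 4, 17, 14, 3, 13, 12]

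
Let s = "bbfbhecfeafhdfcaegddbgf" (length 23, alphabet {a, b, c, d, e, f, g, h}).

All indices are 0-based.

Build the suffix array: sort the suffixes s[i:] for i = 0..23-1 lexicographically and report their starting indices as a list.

rank | idx | suffix
   0 |  15 | aegddbgf
   1 |   9 | afhdfcaegddbgf
   2 |   0 | bbfbhecfeafhdfcaegddbgf
   3 |   1 | bfbhecfeafhdfcaegddbgf
   4 |  20 | bgf
   5 |   3 | bhecfeafhdfcaegddbgf
   6 |  14 | caegddbgf
   7 |   6 | cfeafhdfcaegddbgf
   8 |  19 | dbgf
   9 |  18 | ddbgf
  10 |  12 | dfcaegddbgf
  11 |   8 | eafhdfcaegddbgf
  12 |   5 | ecfeafhdfcaegddbgf
  13 |  16 | egddbgf
  14 |  22 | f
  15 |   2 | fbhecfeafhdfcaegddbgf
  16 |  13 | fcaegddbgf
  17 |   7 | feafhdfcaegddbgf
  18 |  10 | fhdfcaegddbgf
  19 |  17 | gddbgf
  20 |  21 | gf
  21 |  11 | hdfcaegddbgf
  22 |   4 | hecfeafhdfcaegddbgf

[15, 9, 0, 1, 20, 3, 14, 6, 19, 18, 12, 8, 5, 16, 22, 2, 13, 7, 10, 17, 21, 11, 4]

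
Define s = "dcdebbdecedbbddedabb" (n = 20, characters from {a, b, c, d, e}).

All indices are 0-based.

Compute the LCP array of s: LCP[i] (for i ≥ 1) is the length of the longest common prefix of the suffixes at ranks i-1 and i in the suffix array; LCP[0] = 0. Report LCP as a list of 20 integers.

[0, 0, 1, 2, 3, 1, 2, 0, 1, 0, 1, 1, 1, 1, 2, 2, 0, 1, 1, 2]

rank→(start, suffix):
  0 → (17, 'abb')
  1 → (19, 'b')
  2 → (18, 'bb')
  3 → (11, 'bbddedabb')
  4 → (4, 'bbdecedbbddedabb')
  5 → (12, 'bddedabb')
  6 → (5, 'bdecedbbddedabb')
  7 → (1, 'cdebbdecedbbddedabb')
  8 → (8, 'cedbbddedabb')
  9 → (16, 'dabb')
  10 → (10, 'dbbddedabb')
  11 → (0, 'dcdebbdecedbbddedabb')
  12 → (13, 'ddedabb')
  13 → (2, 'debbdecedbbddedabb')
  14 → (6, 'decedbbddedabb')
  15 → (14, 'dedabb')
  16 → (3, 'ebbdecedbbddedabb')
  17 → (7, 'ecedbbddedabb')
  18 → (15, 'edabb')
  19 → (9, 'edbbddedabb')

SA = [17, 19, 18, 11, 4, 12, 5, 1, 8, 16, 10, 0, 13, 2, 6, 14, 3, 7, 15, 9]
i: (SA[i-1],SA[i]) lcp shared
  1: (17,19) 0 ''
  2: (19,18) 1 'b'
  3: (18,11) 2 'bb'
  4: (11,4) 3 'bbd'
  5: (4,12) 1 'b'
  6: (12,5) 2 'bd'
  7: (5,1) 0 ''
  8: (1,8) 1 'c'
  9: (8,16) 0 ''
  10: (16,10) 1 'd'
  11: (10,0) 1 'd'
  12: (0,13) 1 'd'
  13: (13,2) 1 'd'
  14: (2,6) 2 'de'
  15: (6,14) 2 'de'
  16: (14,3) 0 ''
  17: (3,7) 1 'e'
  18: (7,15) 1 'e'
  19: (15,9) 2 'ed'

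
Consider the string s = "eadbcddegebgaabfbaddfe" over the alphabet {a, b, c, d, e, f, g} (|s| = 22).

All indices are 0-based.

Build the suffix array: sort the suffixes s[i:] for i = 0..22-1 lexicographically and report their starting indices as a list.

sorted suffixes:
  #0 SA[0]=12  'aabfbaddfe'
  #1 SA[1]=13  'abfbaddfe'
  #2 SA[2]=1  'adbcddegebgaabfbaddfe'
  #3 SA[3]=17  'addfe'
  #4 SA[4]=16  'baddfe'
  #5 SA[5]=3  'bcddegebgaabfbaddfe'
  #6 SA[6]=14  'bfbaddfe'
  #7 SA[7]=10  'bgaabfbaddfe'
  #8 SA[8]=4  'cddegebgaabfbaddfe'
  #9 SA[9]=2  'dbcddegebgaabfbaddfe'
  #10 SA[10]=5  'ddegebgaabfbaddfe'
  #11 SA[11]=18  'ddfe'
  #12 SA[12]=6  'degebgaabfbaddfe'
  #13 SA[13]=19  'dfe'
  #14 SA[14]=21  'e'
  #15 SA[15]=0  'eadbcddegebgaabfbaddfe'
  #16 SA[16]=9  'ebgaabfbaddfe'
  #17 SA[17]=7  'egebgaabfbaddfe'
  #18 SA[18]=15  'fbaddfe'
  #19 SA[19]=20  'fe'
  #20 SA[20]=11  'gaabfbaddfe'
  #21 SA[21]=8  'gebgaabfbaddfe'

[12, 13, 1, 17, 16, 3, 14, 10, 4, 2, 5, 18, 6, 19, 21, 0, 9, 7, 15, 20, 11, 8]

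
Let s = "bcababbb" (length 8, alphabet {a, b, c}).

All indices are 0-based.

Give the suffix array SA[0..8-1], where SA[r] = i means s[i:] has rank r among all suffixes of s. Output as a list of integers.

[2, 4, 7, 3, 6, 5, 0, 1]

sorted suffixes:
  #0 SA[0]=2  'ababbb'
  #1 SA[1]=4  'abbb'
  #2 SA[2]=7  'b'
  #3 SA[3]=3  'babbb'
  #4 SA[4]=6  'bb'
  #5 SA[5]=5  'bbb'
  #6 SA[6]=0  'bcababbb'
  #7 SA[7]=1  'cababbb'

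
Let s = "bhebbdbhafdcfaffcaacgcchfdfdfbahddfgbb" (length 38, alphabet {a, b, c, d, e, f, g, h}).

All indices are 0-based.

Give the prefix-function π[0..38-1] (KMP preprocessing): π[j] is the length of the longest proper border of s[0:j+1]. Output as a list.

[0, 0, 0, 1, 1, 0, 1, 2, 0, 0, 0, 0, 0, 0, 0, 0, 0, 0, 0, 0, 0, 0, 0, 0, 0, 0, 0, 0, 0, 1, 0, 0, 0, 0, 0, 0, 1, 1]

π[0] = 0
j=1 s[j]='h': π[1]=0 (border '')
j=2 s[j]='e': π[2]=0 (border '')
j=3 s[j]='b': π[3]=1 (border 'b')
j=4 s[j]='b': k: 1→0; π[4]=1 (border 'b')
j=5 s[j]='d': k: 1→0; π[5]=0 (border '')
j=6 s[j]='b': π[6]=1 (border 'b')
j=7 s[j]='h': π[7]=2 (border 'bh')
j=8 s[j]='a': k: 2→0; π[8]=0 (border '')
j=9 s[j]='f': π[9]=0 (border '')
j=10 s[j]='d': π[10]=0 (border '')
j=11 s[j]='c': π[11]=0 (border '')
j=12 s[j]='f': π[12]=0 (border '')
j=13 s[j]='a': π[13]=0 (border '')
j=14 s[j]='f': π[14]=0 (border '')
j=15 s[j]='f': π[15]=0 (border '')
j=16 s[j]='c': π[16]=0 (border '')
j=17 s[j]='a': π[17]=0 (border '')
j=18 s[j]='a': π[18]=0 (border '')
j=19 s[j]='c': π[19]=0 (border '')
j=20 s[j]='g': π[20]=0 (border '')
j=21 s[j]='c': π[21]=0 (border '')
j=22 s[j]='c': π[22]=0 (border '')
j=23 s[j]='h': π[23]=0 (border '')
j=24 s[j]='f': π[24]=0 (border '')
j=25 s[j]='d': π[25]=0 (border '')
j=26 s[j]='f': π[26]=0 (border '')
j=27 s[j]='d': π[27]=0 (border '')
j=28 s[j]='f': π[28]=0 (border '')
j=29 s[j]='b': π[29]=1 (border 'b')
j=30 s[j]='a': k: 1→0; π[30]=0 (border '')
j=31 s[j]='h': π[31]=0 (border '')
j=32 s[j]='d': π[32]=0 (border '')
j=33 s[j]='d': π[33]=0 (border '')
j=34 s[j]='f': π[34]=0 (border '')
j=35 s[j]='g': π[35]=0 (border '')
j=36 s[j]='b': π[36]=1 (border 'b')
j=37 s[j]='b': k: 1→0; π[37]=1 (border 'b')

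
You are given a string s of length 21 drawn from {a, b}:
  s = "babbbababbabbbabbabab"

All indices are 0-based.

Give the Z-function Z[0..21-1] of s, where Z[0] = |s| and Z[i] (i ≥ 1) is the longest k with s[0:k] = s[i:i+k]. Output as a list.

Z[0]=21
i=1: outside box; Z[1]=0
i=2: outside box; Z[2]=1 extend→box=[2,3)
i=3: outside box; Z[3]=1 extend→box=[3,4)
i=4: outside box; Z[4]=3 extend→box=[4,7)
i=5: min(r-i=2, Z[1]=0)=0; Z[5]=0
i=6: min(r-i=1, Z[2]=1)=1; Z[6]=4 extend→box=[6,10)
i=7: min(r-i=3, Z[1]=0)=0; Z[7]=0
i=8: min(r-i=2, Z[2]=1)=1; Z[8]=1
i=9: min(r-i=1, Z[3]=1)=1; Z[9]=7 extend→box=[9,16)
i=10: min(r-i=6, Z[1]=0)=0; Z[10]=0
i=11: min(r-i=5, Z[2]=1)=1; Z[11]=1
i=12: min(r-i=4, Z[3]=1)=1; Z[12]=1
i=13: min(r-i=3, Z[4]=3)=3; Z[13]=4 extend→box=[13,17)
i=14: min(r-i=3, Z[1]=0)=0; Z[14]=0
i=15: min(r-i=2, Z[2]=1)=1; Z[15]=1
i=16: min(r-i=1, Z[3]=1)=1; Z[16]=3 extend→box=[16,19)
i=17: min(r-i=2, Z[1]=0)=0; Z[17]=0
i=18: min(r-i=1, Z[2]=1)=1; Z[18]=3 extend→box=[18,21)
i=19: min(r-i=2, Z[1]=0)=0; Z[19]=0
i=20: min(r-i=1, Z[2]=1)=1; Z[20]=1

[21, 0, 1, 1, 3, 0, 4, 0, 1, 7, 0, 1, 1, 4, 0, 1, 3, 0, 3, 0, 1]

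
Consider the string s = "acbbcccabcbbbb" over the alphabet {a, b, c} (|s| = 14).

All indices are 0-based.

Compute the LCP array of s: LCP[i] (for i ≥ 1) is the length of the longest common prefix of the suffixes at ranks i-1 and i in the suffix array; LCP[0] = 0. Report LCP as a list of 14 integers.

[0, 1, 0, 1, 2, 3, 2, 1, 2, 0, 1, 3, 1, 2]

rank→(start, suffix):
  0 → (7, 'abcbbbb')
  1 → (0, 'acbbcccabcbbbb')
  2 → (13, 'b')
  3 → (12, 'bb')
  4 → (11, 'bbb')
  5 → (10, 'bbbb')
  6 → (2, 'bbcccabcbbbb')
  7 → (8, 'bcbbbb')
  8 → (3, 'bcccabcbbbb')
  9 → (6, 'cabcbbbb')
  10 → (9, 'cbbbb')
  11 → (1, 'cbbcccabcbbbb')
  12 → (5, 'ccabcbbbb')
  13 → (4, 'cccabcbbbb')

SA = [7, 0, 13, 12, 11, 10, 2, 8, 3, 6, 9, 1, 5, 4]
[i] adj suffixes → lcp
  [1] 7/0 → 1 ('a')
  [2] 0/13 → 0 ('')
  [3] 13/12 → 1 ('b')
  [4] 12/11 → 2 ('bb')
  [5] 11/10 → 3 ('bbb')
  [6] 10/2 → 2 ('bb')
  [7] 2/8 → 1 ('b')
  [8] 8/3 → 2 ('bc')
  [9] 3/6 → 0 ('')
  [10] 6/9 → 1 ('c')
  [11] 9/1 → 3 ('cbb')
  [12] 1/5 → 1 ('c')
  [13] 5/4 → 2 ('cc')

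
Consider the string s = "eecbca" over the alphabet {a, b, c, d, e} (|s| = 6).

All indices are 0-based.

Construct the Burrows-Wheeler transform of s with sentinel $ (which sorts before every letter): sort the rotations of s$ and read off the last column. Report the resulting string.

accbee$

rank  rotation last
    0  $eecbca  a
    1  a$eecbc  c
    2  bca$eec  c
    3  ca$eecb  b
    4  cbca$ee  e
    5  ecbca$e  e
    6  eecbca$  $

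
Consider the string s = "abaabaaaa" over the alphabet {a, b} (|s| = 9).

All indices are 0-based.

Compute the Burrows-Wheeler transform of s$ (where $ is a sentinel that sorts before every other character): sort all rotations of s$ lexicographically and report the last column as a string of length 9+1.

aaaabba$aa

rank  rotation    last
    0  $abaabaaaa  a
    1  a$abaabaaa  a
    2  aa$abaabaa  a
    3  aaa$abaaba  a
    4  aaaa$abaab  b
    5  aabaaaa$ab  b
    6  abaaaa$aba  a
    7  abaabaaaa$  $
    8  baaaa$abaa  a
    9  baabaaaa$a  a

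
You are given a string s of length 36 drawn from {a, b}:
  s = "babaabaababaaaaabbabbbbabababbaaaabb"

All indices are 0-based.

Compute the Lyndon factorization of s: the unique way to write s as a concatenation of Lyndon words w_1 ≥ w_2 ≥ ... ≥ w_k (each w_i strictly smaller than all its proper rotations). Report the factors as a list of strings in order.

emit factor 1: 'b' (i=0, period=1)
emit factor 2: 'ab' (i=1, period=2)
emit factor 3: 'aabaabab' (i=3, period=8)
emit factor 4: 'aaaaabbabbbbabababbaaaabb' (i=11, period=25)

["b", "ab", "aabaabab", "aaaaabbabbbbabababbaaaabb"]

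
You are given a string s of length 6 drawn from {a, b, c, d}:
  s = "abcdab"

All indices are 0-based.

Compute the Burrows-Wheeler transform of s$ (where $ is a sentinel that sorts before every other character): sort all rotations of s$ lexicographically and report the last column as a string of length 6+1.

bd$aabc

rank  rotation last
    0  $abcdab  b
    1  ab$abcd  d
    2  abcdab$  $
    3  b$abcda  a
    4  bcdab$a  a
    5  cdab$ab  b
    6  dab$abc  c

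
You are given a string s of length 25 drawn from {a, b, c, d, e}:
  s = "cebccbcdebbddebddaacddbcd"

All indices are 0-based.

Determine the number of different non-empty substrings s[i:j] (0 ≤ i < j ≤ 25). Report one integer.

292

rank→(start, suffix):
  0 → (17, 'aacddbcd')
  1 → (18, 'acddbcd')
  2 → (9, 'bbddebddaacddbcd')
  3 → (2, 'bccbcdebbddebddaacddbcd')
  4 → (22, 'bcd')
  5 → (5, 'bcdebbddebddaacddbcd')
  6 → (14, 'bddaacddbcd')
  7 → (10, 'bddebddaacddbcd')
  8 → (4, 'cbcdebbddebddaacddbcd')
  9 → (3, 'ccbcdebbddebddaacddbcd')
  10 → (23, 'cd')
  11 → (19, 'cddbcd')
  12 → (6, 'cdebbddebddaacddbcd')
  13 → (0, 'cebccbcdebbddebddaacddbcd')
  14 → (24, 'd')
  15 → (16, 'daacddbcd')
  16 → (21, 'dbcd')
  17 → (15, 'ddaacddbcd')
  18 → (20, 'ddbcd')
  19 → (11, 'ddebddaacddbcd')
  20 → (7, 'debbddebddaacddbcd')
  21 → (12, 'debddaacddbcd')
  22 → (8, 'ebbddebddaacddbcd')
  23 → (1, 'ebccbcdebbddebddaacddbcd')
  24 → (13, 'ebddaacddbcd')

SA = [17, 18, 9, 2, 22, 5, 14, 10, 4, 3, 23, 19, 6, 0, 24, 16, 21, 15, 20, 11, 7, 12, 8, 1, 13]
rank  pair      lcp
   1  s[17:],s[18:]  1  'a'
   2  s[18:],s[9:]  0  ''
   3  s[9:],s[2:]  1  'b'
   4  s[2:],s[22:]  2  'bc'
   5  s[22:],s[5:]  3  'bcd'
   6  s[5:],s[14:]  1  'b'
   7  s[14:],s[10:]  3  'bdd'
   8  s[10:],s[4:]  0  ''
   9  s[4:],s[3:]  1  'c'
  10  s[3:],s[23:]  1  'c'
  11  s[23:],s[19:]  2  'cd'
  12  s[19:],s[6:]  2  'cd'
  13  s[6:],s[0:]  1  'c'
  14  s[0:],s[24:]  0  ''
  15  s[24:],s[16:]  1  'd'
  16  s[16:],s[21:]  1  'd'
  17  s[21:],s[15:]  1  'd'
  18  s[15:],s[20:]  2  'dd'
  19  s[20:],s[11:]  2  'dd'
  20  s[11:],s[7:]  1  'd'
  21  s[7:],s[12:]  3  'deb'
  22  s[12:],s[8:]  0  ''
  23  s[8:],s[1:]  2  'eb'
  24  s[1:],s[13:]  2  'eb'

n(n+1)/2 = 25·26/2 = 325
Σ LCP = 0 + 1 + 0 + 1 + 2 + 3 + 1 + 3 + 0 + 1 + 1 + 2 + 2 + 1 + 0 + 1 + 1 + 1 + 2 + 2 + 1 + 3 + 0 + 2 + 2 = 33
distinct = 325 − 33 = 292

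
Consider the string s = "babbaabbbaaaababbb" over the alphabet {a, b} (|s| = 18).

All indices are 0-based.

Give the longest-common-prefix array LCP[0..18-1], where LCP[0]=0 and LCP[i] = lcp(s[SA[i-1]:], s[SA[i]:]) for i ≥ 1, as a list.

[0, 3, 2, 3, 1, 2, 3, 4, 0, 1, 3, 2, 4, 1, 2, 4, 2, 3]

rank | idx | suffix
   0 |   9 | aaaababbb
   1 |  10 | aaababbb
   2 |  11 | aababbb
   3 |   4 | aabbbaaaababbb
   4 |  12 | ababbb
   5 |   1 | abbaabbbaaaababbb
   6 |  14 | abbb
   7 |   5 | abbbaaaababbb
   8 |  17 | b
   9 |   8 | baaaababbb
  10 |   3 | baabbbaaaababbb
  11 |   0 | babbaabbbaaaababbb
  12 |  13 | babbb
  13 |  16 | bb
  14 |   7 | bbaaaababbb
  15 |   2 | bbaabbbaaaababbb
  16 |  15 | bbb
  17 |   6 | bbbaaaababbb

SA = [9, 10, 11, 4, 12, 1, 14, 5, 17, 8, 3, 0, 13, 16, 7, 2, 15, 6]
[i] adj suffixes → lcp
  [1] 9/10 → 3 ('aaa')
  [2] 10/11 → 2 ('aa')
  [3] 11/4 → 3 ('aab')
  [4] 4/12 → 1 ('a')
  [5] 12/1 → 2 ('ab')
  [6] 1/14 → 3 ('abb')
  [7] 14/5 → 4 ('abbb')
  [8] 5/17 → 0 ('')
  [9] 17/8 → 1 ('b')
  [10] 8/3 → 3 ('baa')
  [11] 3/0 → 2 ('ba')
  [12] 0/13 → 4 ('babb')
  [13] 13/16 → 1 ('b')
  [14] 16/7 → 2 ('bb')
  [15] 7/2 → 4 ('bbaa')
  [16] 2/15 → 2 ('bb')
  [17] 15/6 → 3 ('bbb')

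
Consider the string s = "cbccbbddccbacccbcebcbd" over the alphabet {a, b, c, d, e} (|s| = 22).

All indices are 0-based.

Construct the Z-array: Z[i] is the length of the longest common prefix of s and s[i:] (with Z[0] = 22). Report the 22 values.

[22, 0, 1, 2, 0, 0, 0, 0, 1, 2, 0, 0, 1, 1, 3, 0, 1, 0, 0, 2, 0, 0]

Z[0]=22
i=1: i≥r, start 0; Z[1]=0
i=2: i≥r, start 0; Z[2]=1 scan→box=[2,3)
i=3: i≥r, start 0; Z[3]=2 scan→box=[3,5)
i=4: min(r-i=1, Z[1]=0)=0; Z[4]=0
i=5: i≥r, start 0; Z[5]=0
i=6: i≥r, start 0; Z[6]=0
i=7: i≥r, start 0; Z[7]=0
i=8: i≥r, start 0; Z[8]=1 scan→box=[8,9)
i=9: i≥r, start 0; Z[9]=2 scan→box=[9,11)
i=10: min(r-i=1, Z[1]=0)=0; Z[10]=0
i=11: i≥r, start 0; Z[11]=0
i=12: i≥r, start 0; Z[12]=1 scan→box=[12,13)
i=13: i≥r, start 0; Z[13]=1 scan→box=[13,14)
i=14: i≥r, start 0; Z[14]=3 scan→box=[14,17)
i=15: min(r-i=2, Z[1]=0)=0; Z[15]=0
i=16: min(r-i=1, Z[2]=1)=1; Z[16]=1
i=17: i≥r, start 0; Z[17]=0
i=18: i≥r, start 0; Z[18]=0
i=19: i≥r, start 0; Z[19]=2 scan→box=[19,21)
i=20: min(r-i=1, Z[1]=0)=0; Z[20]=0
i=21: i≥r, start 0; Z[21]=0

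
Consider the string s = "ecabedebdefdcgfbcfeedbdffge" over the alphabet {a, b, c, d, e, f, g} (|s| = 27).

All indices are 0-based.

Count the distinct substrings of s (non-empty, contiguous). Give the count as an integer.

rank→(start, suffix):
  0 → (2, 'abedebdefdcgfbcfeedbdffge')
  1 → (15, 'bcfeedbdffge')
  2 → (7, 'bdefdcgfbcfeedbdffge')
  3 → (21, 'bdffge')
  4 → (3, 'bedebdefdcgfbcfeedbdffge')
  5 → (1, 'cabedebdefdcgfbcfeedbdffge')
  6 → (16, 'cfeedbdffge')
  7 → (12, 'cgfbcfeedbdffge')
  8 → (20, 'dbdffge')
  9 → (11, 'dcgfbcfeedbdffge')
  10 → (5, 'debdefdcgfbcfeedbdffge')
  11 → (8, 'defdcgfbcfeedbdffge')
  12 → (22, 'dffge')
  13 → (26, 'e')
  14 → (6, 'ebdefdcgfbcfeedbdffge')
  15 → (0, 'ecabedebdefdcgfbcfeedbdffge')
  16 → (19, 'edbdffge')
  17 → (4, 'edebdefdcgfbcfeedbdffge')
  18 → (18, 'eedbdffge')
  19 → (9, 'efdcgfbcfeedbdffge')
  20 → (14, 'fbcfeedbdffge')
  21 → (10, 'fdcgfbcfeedbdffge')
  22 → (17, 'feedbdffge')
  23 → (23, 'ffge')
  24 → (24, 'fge')
  25 → (25, 'ge')
  26 → (13, 'gfbcfeedbdffge')

SA = [2, 15, 7, 21, 3, 1, 16, 12, 20, 11, 5, 8, 22, 26, 6, 0, 19, 4, 18, 9, 14, 10, 17, 23, 24, 25, 13]
i: (SA[i-1],SA[i]) lcp shared
  1: (2,15) 0 ''
  2: (15,7) 1 'b'
  3: (7,21) 2 'bd'
  4: (21,3) 1 'b'
  5: (3,1) 0 ''
  6: (1,16) 1 'c'
  7: (16,12) 1 'c'
  8: (12,20) 0 ''
  9: (20,11) 1 'd'
  10: (11,5) 1 'd'
  11: (5,8) 2 'de'
  12: (8,22) 1 'd'
  13: (22,26) 0 ''
  14: (26,6) 1 'e'
  15: (6,0) 1 'e'
  16: (0,19) 1 'e'
  17: (19,4) 2 'ed'
  18: (4,18) 1 'e'
  19: (18,9) 1 'e'
  20: (9,14) 0 ''
  21: (14,10) 1 'f'
  22: (10,17) 1 'f'
  23: (17,23) 1 'f'
  24: (23,24) 1 'f'
  25: (24,25) 0 ''
  26: (25,13) 1 'g'

n(n+1)/2 = 27·28/2 = 378
Σ LCP = 0 + 0 + 1 + 2 + 1 + 0 + 1 + 1 + 0 + 1 + 1 + 2 + 1 + 0 + 1 + 1 + 1 + 2 + 1 + 1 + 0 + 1 + 1 + 1 + 1 + 0 + 1 = 23
distinct = 378 − 23 = 355

355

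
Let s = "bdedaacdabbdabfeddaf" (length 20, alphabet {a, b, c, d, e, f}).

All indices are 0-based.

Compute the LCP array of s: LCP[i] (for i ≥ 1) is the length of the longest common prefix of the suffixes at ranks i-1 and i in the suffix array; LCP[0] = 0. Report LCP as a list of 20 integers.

rank | idx | suffix
   0 |   4 | aacdabbdabfeddaf
   1 |   8 | abbdabfeddaf
   2 |  12 | abfeddaf
   3 |   5 | acdabbdabfeddaf
   4 |  18 | af
   5 |   9 | bbdabfeddaf
   6 |  10 | bdabfeddaf
   7 |   0 | bdedaacdabbdabfeddaf
   8 |  13 | bfeddaf
   9 |   6 | cdabbdabfeddaf
  10 |   3 | daacdabbdabfeddaf
  11 |   7 | dabbdabfeddaf
  12 |  11 | dabfeddaf
  13 |  17 | daf
  14 |  16 | ddaf
  15 |   1 | dedaacdabbdabfeddaf
  16 |   2 | edaacdabbdabfeddaf
  17 |  15 | eddaf
  18 |  19 | f
  19 |  14 | feddaf

SA = [4, 8, 12, 5, 18, 9, 10, 0, 13, 6, 3, 7, 11, 17, 16, 1, 2, 15, 19, 14]
i: (SA[i-1],SA[i]) lcp shared
  1: (4,8) 1 'a'
  2: (8,12) 2 'ab'
  3: (12,5) 1 'a'
  4: (5,18) 1 'a'
  5: (18,9) 0 ''
  6: (9,10) 1 'b'
  7: (10,0) 2 'bd'
  8: (0,13) 1 'b'
  9: (13,6) 0 ''
  10: (6,3) 0 ''
  11: (3,7) 2 'da'
  12: (7,11) 3 'dab'
  13: (11,17) 2 'da'
  14: (17,16) 1 'd'
  15: (16,1) 1 'd'
  16: (1,2) 0 ''
  17: (2,15) 2 'ed'
  18: (15,19) 0 ''
  19: (19,14) 1 'f'

[0, 1, 2, 1, 1, 0, 1, 2, 1, 0, 0, 2, 3, 2, 1, 1, 0, 2, 0, 1]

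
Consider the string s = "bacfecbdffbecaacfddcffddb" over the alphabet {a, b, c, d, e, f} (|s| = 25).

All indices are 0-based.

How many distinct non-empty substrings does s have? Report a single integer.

sorted suffixes:
  #0 SA[0]=13  'aacfddcffddb'
  #1 SA[1]=14  'acfddcffddb'
  #2 SA[2]=1  'acfecbdffbecaacfddcffddb'
  #3 SA[3]=24  'b'
  #4 SA[4]=0  'bacfecbdffbecaacfddcffddb'
  #5 SA[5]=6  'bdffbecaacfddcffddb'
  #6 SA[6]=10  'becaacfddcffddb'
  #7 SA[7]=12  'caacfddcffddb'
  #8 SA[8]=5  'cbdffbecaacfddcffddb'
  #9 SA[9]=15  'cfddcffddb'
  #10 SA[10]=2  'cfecbdffbecaacfddcffddb'
  #11 SA[11]=19  'cffddb'
  #12 SA[12]=23  'db'
  #13 SA[13]=18  'dcffddb'
  #14 SA[14]=22  'ddb'
  #15 SA[15]=17  'ddcffddb'
  #16 SA[16]=7  'dffbecaacfddcffddb'
  #17 SA[17]=11  'ecaacfddcffddb'
  #18 SA[18]=4  'ecbdffbecaacfddcffddb'
  #19 SA[19]=9  'fbecaacfddcffddb'
  #20 SA[20]=21  'fddb'
  #21 SA[21]=16  'fddcffddb'
  #22 SA[22]=3  'fecbdffbecaacfddcffddb'
  #23 SA[23]=8  'ffbecaacfddcffddb'
  #24 SA[24]=20  'ffddb'

SA = [13, 14, 1, 24, 0, 6, 10, 12, 5, 15, 2, 19, 23, 18, 22, 17, 7, 11, 4, 9, 21, 16, 3, 8, 20]
[i] adj suffixes → lcp
  [1] 13/14 → 1 ('a')
  [2] 14/1 → 3 ('acf')
  [3] 1/24 → 0 ('')
  [4] 24/0 → 1 ('b')
  [5] 0/6 → 1 ('b')
  [6] 6/10 → 1 ('b')
  [7] 10/12 → 0 ('')
  [8] 12/5 → 1 ('c')
  [9] 5/15 → 1 ('c')
  [10] 15/2 → 2 ('cf')
  [11] 2/19 → 2 ('cf')
  [12] 19/23 → 0 ('')
  [13] 23/18 → 1 ('d')
  [14] 18/22 → 1 ('d')
  [15] 22/17 → 2 ('dd')
  [16] 17/7 → 1 ('d')
  [17] 7/11 → 0 ('')
  [18] 11/4 → 2 ('ec')
  [19] 4/9 → 0 ('')
  [20] 9/21 → 1 ('f')
  [21] 21/16 → 3 ('fdd')
  [22] 16/3 → 1 ('f')
  [23] 3/8 → 1 ('f')
  [24] 8/20 → 2 ('ff')

n(n+1)/2 = 25·26/2 = 325
Σ LCP = 0 + 1 + 3 + 0 + 1 + 1 + 1 + 0 + 1 + 1 + 2 + 2 + 0 + 1 + 1 + 2 + 1 + 0 + 2 + 0 + 1 + 3 + 1 + 1 + 2 = 28
distinct = 325 − 28 = 297

297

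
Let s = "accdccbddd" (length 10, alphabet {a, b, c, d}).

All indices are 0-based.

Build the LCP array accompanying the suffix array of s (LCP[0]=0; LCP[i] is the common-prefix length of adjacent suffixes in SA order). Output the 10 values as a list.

[0, 0, 0, 1, 2, 1, 0, 1, 1, 2]

rank→(start, suffix):
  0 → (0, 'accdccbddd')
  1 → (6, 'bddd')
  2 → (5, 'cbddd')
  3 → (4, 'ccbddd')
  4 → (1, 'ccdccbddd')
  5 → (2, 'cdccbddd')
  6 → (9, 'd')
  7 → (3, 'dccbddd')
  8 → (8, 'dd')
  9 → (7, 'ddd')

SA = [0, 6, 5, 4, 1, 2, 9, 3, 8, 7]
rank  pair      lcp
   1  s[0:],s[6:]  0  ''
   2  s[6:],s[5:]  0  ''
   3  s[5:],s[4:]  1  'c'
   4  s[4:],s[1:]  2  'cc'
   5  s[1:],s[2:]  1  'c'
   6  s[2:],s[9:]  0  ''
   7  s[9:],s[3:]  1  'd'
   8  s[3:],s[8:]  1  'd'
   9  s[8:],s[7:]  2  'dd'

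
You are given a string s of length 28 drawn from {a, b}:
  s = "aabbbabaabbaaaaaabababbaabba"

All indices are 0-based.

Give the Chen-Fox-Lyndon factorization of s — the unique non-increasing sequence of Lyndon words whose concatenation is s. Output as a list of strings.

["aabbbab", "aabb", "aaaaaabababbaabb", "a"]

emit factor 1: 'aabbbab' (i=0, period=7)
emit factor 2: 'aabb' (i=7, period=4)
emit factor 3: 'aaaaaabababbaabb' (i=11, period=16)
emit factor 4: 'a' (i=27, period=1)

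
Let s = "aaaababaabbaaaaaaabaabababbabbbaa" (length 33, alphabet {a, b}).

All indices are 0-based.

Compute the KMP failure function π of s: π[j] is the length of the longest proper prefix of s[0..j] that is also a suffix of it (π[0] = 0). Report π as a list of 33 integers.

π[0] = 0
j=1 s[j]='a': π[1]=1 (border 'a')
j=2 s[j]='a': π[2]=2 (border 'aa')
j=3 s[j]='a': π[3]=3 (border 'aaa')
j=4 s[j]='b': k: 3→2→1→0; π[4]=0 (border '')
j=5 s[j]='a': π[5]=1 (border 'a')
j=6 s[j]='b': k: 1→0; π[6]=0 (border '')
j=7 s[j]='a': π[7]=1 (border 'a')
j=8 s[j]='a': π[8]=2 (border 'aa')
j=9 s[j]='b': k: 2→1→0; π[9]=0 (border '')
j=10 s[j]='b': π[10]=0 (border '')
j=11 s[j]='a': π[11]=1 (border 'a')
j=12 s[j]='a': π[12]=2 (border 'aa')
j=13 s[j]='a': π[13]=3 (border 'aaa')
j=14 s[j]='a': π[14]=4 (border 'aaaa')
j=15 s[j]='a': k: 4→3; π[15]=4 (border 'aaaa')
j=16 s[j]='a': k: 4→3; π[16]=4 (border 'aaaa')
j=17 s[j]='a': k: 4→3; π[17]=4 (border 'aaaa')
j=18 s[j]='b': π[18]=5 (border 'aaaab')
j=19 s[j]='a': π[19]=6 (border 'aaaaba')
j=20 s[j]='a': k: 6→1; π[20]=2 (border 'aa')
j=21 s[j]='b': k: 2→1→0; π[21]=0 (border '')
j=22 s[j]='a': π[22]=1 (border 'a')
j=23 s[j]='b': k: 1→0; π[23]=0 (border '')
j=24 s[j]='a': π[24]=1 (border 'a')
j=25 s[j]='b': k: 1→0; π[25]=0 (border '')
j=26 s[j]='b': π[26]=0 (border '')
j=27 s[j]='a': π[27]=1 (border 'a')
j=28 s[j]='b': k: 1→0; π[28]=0 (border '')
j=29 s[j]='b': π[29]=0 (border '')
j=30 s[j]='b': π[30]=0 (border '')
j=31 s[j]='a': π[31]=1 (border 'a')
j=32 s[j]='a': π[32]=2 (border 'aa')

[0, 1, 2, 3, 0, 1, 0, 1, 2, 0, 0, 1, 2, 3, 4, 4, 4, 4, 5, 6, 2, 0, 1, 0, 1, 0, 0, 1, 0, 0, 0, 1, 2]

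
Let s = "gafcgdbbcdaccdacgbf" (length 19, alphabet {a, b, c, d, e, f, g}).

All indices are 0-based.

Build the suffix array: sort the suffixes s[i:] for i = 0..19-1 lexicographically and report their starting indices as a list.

sorted suffixes:
  #0 SA[0]=10  'accdacgbf'
  #1 SA[1]=14  'acgbf'
  #2 SA[2]=1  'afcgdbbcdaccdacgbf'
  #3 SA[3]=6  'bbcdaccdacgbf'
  #4 SA[4]=7  'bcdaccdacgbf'
  #5 SA[5]=17  'bf'
  #6 SA[6]=11  'ccdacgbf'
  #7 SA[7]=8  'cdaccdacgbf'
  #8 SA[8]=12  'cdacgbf'
  #9 SA[9]=15  'cgbf'
  #10 SA[10]=3  'cgdbbcdaccdacgbf'
  #11 SA[11]=9  'daccdacgbf'
  #12 SA[12]=13  'dacgbf'
  #13 SA[13]=5  'dbbcdaccdacgbf'
  #14 SA[14]=18  'f'
  #15 SA[15]=2  'fcgdbbcdaccdacgbf'
  #16 SA[16]=0  'gafcgdbbcdaccdacgbf'
  #17 SA[17]=16  'gbf'
  #18 SA[18]=4  'gdbbcdaccdacgbf'

[10, 14, 1, 6, 7, 17, 11, 8, 12, 15, 3, 9, 13, 5, 18, 2, 0, 16, 4]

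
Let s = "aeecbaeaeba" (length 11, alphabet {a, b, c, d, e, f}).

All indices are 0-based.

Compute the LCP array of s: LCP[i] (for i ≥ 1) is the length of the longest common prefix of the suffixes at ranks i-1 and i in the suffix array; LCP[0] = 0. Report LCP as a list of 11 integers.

sorted suffixes:
  #0 SA[0]=10  'a'
  #1 SA[1]=5  'aeaeba'
  #2 SA[2]=7  'aeba'
  #3 SA[3]=0  'aeecbaeaeba'
  #4 SA[4]=9  'ba'
  #5 SA[5]=4  'baeaeba'
  #6 SA[6]=3  'cbaeaeba'
  #7 SA[7]=6  'eaeba'
  #8 SA[8]=8  'eba'
  #9 SA[9]=2  'ecbaeaeba'
  #10 SA[10]=1  'eecbaeaeba'

SA = [10, 5, 7, 0, 9, 4, 3, 6, 8, 2, 1]
[i] adj suffixes → lcp
  [1] 10/5 → 1 ('a')
  [2] 5/7 → 2 ('ae')
  [3] 7/0 → 2 ('ae')
  [4] 0/9 → 0 ('')
  [5] 9/4 → 2 ('ba')
  [6] 4/3 → 0 ('')
  [7] 3/6 → 0 ('')
  [8] 6/8 → 1 ('e')
  [9] 8/2 → 1 ('e')
  [10] 2/1 → 1 ('e')

[0, 1, 2, 2, 0, 2, 0, 0, 1, 1, 1]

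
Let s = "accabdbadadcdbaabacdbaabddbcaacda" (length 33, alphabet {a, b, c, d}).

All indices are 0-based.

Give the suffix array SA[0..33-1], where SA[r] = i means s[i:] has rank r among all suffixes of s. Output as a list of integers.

[32, 14, 21, 28, 15, 3, 22, 0, 29, 17, 7, 9, 13, 20, 16, 6, 26, 4, 23, 27, 2, 1, 30, 11, 18, 31, 8, 12, 19, 5, 25, 10, 24]

rank | idx | suffix
   0 |  32 | a
   1 |  14 | aabacdbaabddbcaacda
   2 |  21 | aabddbcaacda
   3 |  28 | aacda
   4 |  15 | abacdbaabddbcaacda
   5 |   3 | abdbadadcdbaabacdbaabddbcaacda
   6 |  22 | abddbcaacda
   7 |   0 | accabdbadadcdbaabacdbaabddbcaacda
   8 |  29 | acda
   9 |  17 | acdbaabddbcaacda
  10 |   7 | adadcdbaabacdbaabddbcaacda
  11 |   9 | adcdbaabacdbaabddbcaacda
  12 |  13 | baabacdbaabddbcaacda
  13 |  20 | baabddbcaacda
  14 |  16 | bacdbaabddbcaacda
  15 |   6 | badadcdbaabacdbaabddbcaacda
  16 |  26 | bcaacda
  17 |   4 | bdbadadcdbaabacdbaabddbcaacda
  18 |  23 | bddbcaacda
  19 |  27 | caacda
  20 |   2 | cabdbadadcdbaabacdbaabddbcaacda
  21 |   1 | ccabdbadadcdbaabacdbaabddbcaacda
  22 |  30 | cda
  23 |  11 | cdbaabacdbaabddbcaacda
  24 |  18 | cdbaabddbcaacda
  25 |  31 | da
  26 |   8 | dadcdbaabacdbaabddbcaacda
  27 |  12 | dbaabacdbaabddbcaacda
  28 |  19 | dbaabddbcaacda
  29 |   5 | dbadadcdbaabacdbaabddbcaacda
  30 |  25 | dbcaacda
  31 |  10 | dcdbaabacdbaabddbcaacda
  32 |  24 | ddbcaacda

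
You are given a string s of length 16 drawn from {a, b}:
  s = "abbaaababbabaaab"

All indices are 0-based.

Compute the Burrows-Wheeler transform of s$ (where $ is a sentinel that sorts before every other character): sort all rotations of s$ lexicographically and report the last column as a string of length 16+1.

rank  rotation           last
    0  $abbaaababbabaaab  b
    1  aaab$abbaaababbab  b
    2  aaababbabaaab$abb  b
    3  aab$abbaaababbaba  a
    4  aababbabaaab$abba  a
    5  ab$abbaaababbabaa  a
    6  abaaab$abbaaababb  b
    7  ababbabaaab$abbaa  a
    8  abbaaababbabaaab$  $
    9  abbabaaab$abbaaab  b
   10  b$abbaaababbabaaa  a
   11  baaab$abbaaababba  a
   12  baaababbabaaab$ab  b
   13  babaaab$abbaaabab  b
   14  babbabaaab$abbaaa  a
   15  bbaaababbabaaab$a  a
   16  bbabaaab$abbaaaba  a

bbbaaaba$baabbaaa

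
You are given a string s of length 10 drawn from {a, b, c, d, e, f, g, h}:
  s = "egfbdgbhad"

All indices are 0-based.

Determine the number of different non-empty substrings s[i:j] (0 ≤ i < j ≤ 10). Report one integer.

rank→(start, suffix):
  0 → (8, 'ad')
  1 → (3, 'bdgbhad')
  2 → (6, 'bhad')
  3 → (9, 'd')
  4 → (4, 'dgbhad')
  5 → (0, 'egfbdgbhad')
  6 → (2, 'fbdgbhad')
  7 → (5, 'gbhad')
  8 → (1, 'gfbdgbhad')
  9 → (7, 'had')

SA = [8, 3, 6, 9, 4, 0, 2, 5, 1, 7]
rank  pair      lcp
   1  s[8:],s[3:]  0  ''
   2  s[3:],s[6:]  1  'b'
   3  s[6:],s[9:]  0  ''
   4  s[9:],s[4:]  1  'd'
   5  s[4:],s[0:]  0  ''
   6  s[0:],s[2:]  0  ''
   7  s[2:],s[5:]  0  ''
   8  s[5:],s[1:]  1  'g'
   9  s[1:],s[7:]  0  ''

n(n+1)/2 = 10·11/2 = 55
Σ LCP = 0 + 0 + 1 + 0 + 1 + 0 + 0 + 0 + 1 + 0 = 3
distinct = 55 − 3 = 52

52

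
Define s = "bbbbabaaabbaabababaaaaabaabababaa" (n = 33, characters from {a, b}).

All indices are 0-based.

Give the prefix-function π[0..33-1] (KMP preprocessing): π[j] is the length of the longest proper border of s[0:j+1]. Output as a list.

π[0] = 0
j=1 s[j]='b': π[1]=1 (border 'b')
j=2 s[j]='b': π[2]=2 (border 'bb')
j=3 s[j]='b': π[3]=3 (border 'bbb')
j=4 s[j]='a': k: 3→2→1→0; π[4]=0 (border '')
j=5 s[j]='b': π[5]=1 (border 'b')
j=6 s[j]='a': k: 1→0; π[6]=0 (border '')
j=7 s[j]='a': π[7]=0 (border '')
j=8 s[j]='a': π[8]=0 (border '')
j=9 s[j]='b': π[9]=1 (border 'b')
j=10 s[j]='b': π[10]=2 (border 'bb')
j=11 s[j]='a': k: 2→1→0; π[11]=0 (border '')
j=12 s[j]='a': π[12]=0 (border '')
j=13 s[j]='b': π[13]=1 (border 'b')
j=14 s[j]='a': k: 1→0; π[14]=0 (border '')
j=15 s[j]='b': π[15]=1 (border 'b')
j=16 s[j]='a': k: 1→0; π[16]=0 (border '')
j=17 s[j]='b': π[17]=1 (border 'b')
j=18 s[j]='a': k: 1→0; π[18]=0 (border '')
j=19 s[j]='a': π[19]=0 (border '')
j=20 s[j]='a': π[20]=0 (border '')
j=21 s[j]='a': π[21]=0 (border '')
j=22 s[j]='a': π[22]=0 (border '')
j=23 s[j]='b': π[23]=1 (border 'b')
j=24 s[j]='a': k: 1→0; π[24]=0 (border '')
j=25 s[j]='a': π[25]=0 (border '')
j=26 s[j]='b': π[26]=1 (border 'b')
j=27 s[j]='a': k: 1→0; π[27]=0 (border '')
j=28 s[j]='b': π[28]=1 (border 'b')
j=29 s[j]='a': k: 1→0; π[29]=0 (border '')
j=30 s[j]='b': π[30]=1 (border 'b')
j=31 s[j]='a': k: 1→0; π[31]=0 (border '')
j=32 s[j]='a': π[32]=0 (border '')

[0, 1, 2, 3, 0, 1, 0, 0, 0, 1, 2, 0, 0, 1, 0, 1, 0, 1, 0, 0, 0, 0, 0, 1, 0, 0, 1, 0, 1, 0, 1, 0, 0]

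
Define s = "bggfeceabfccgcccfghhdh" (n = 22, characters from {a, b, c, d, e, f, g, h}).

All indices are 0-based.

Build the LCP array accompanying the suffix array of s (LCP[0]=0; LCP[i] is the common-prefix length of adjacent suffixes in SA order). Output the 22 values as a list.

[0, 0, 1, 0, 2, 2, 1, 1, 1, 0, 0, 1, 0, 1, 1, 0, 1, 1, 1, 0, 1, 1]

sorted suffixes:
  #0 SA[0]=7  'abfccgcccfghhdh'
  #1 SA[1]=8  'bfccgcccfghhdh'
  #2 SA[2]=0  'bggfeceabfccgcccfghhdh'
  #3 SA[3]=13  'cccfghhdh'
  #4 SA[4]=14  'ccfghhdh'
  #5 SA[5]=10  'ccgcccfghhdh'
  #6 SA[6]=5  'ceabfccgcccfghhdh'
  #7 SA[7]=15  'cfghhdh'
  #8 SA[8]=11  'cgcccfghhdh'
  #9 SA[9]=20  'dh'
  #10 SA[10]=6  'eabfccgcccfghhdh'
  #11 SA[11]=4  'eceabfccgcccfghhdh'
  #12 SA[12]=9  'fccgcccfghhdh'
  #13 SA[13]=3  'feceabfccgcccfghhdh'
  #14 SA[14]=16  'fghhdh'
  #15 SA[15]=12  'gcccfghhdh'
  #16 SA[16]=2  'gfeceabfccgcccfghhdh'
  #17 SA[17]=1  'ggfeceabfccgcccfghhdh'
  #18 SA[18]=17  'ghhdh'
  #19 SA[19]=21  'h'
  #20 SA[20]=19  'hdh'
  #21 SA[21]=18  'hhdh'

SA = [7, 8, 0, 13, 14, 10, 5, 15, 11, 20, 6, 4, 9, 3, 16, 12, 2, 1, 17, 21, 19, 18]
i: (SA[i-1],SA[i]) lcp shared
  1: (7,8) 0 ''
  2: (8,0) 1 'b'
  3: (0,13) 0 ''
  4: (13,14) 2 'cc'
  5: (14,10) 2 'cc'
  6: (10,5) 1 'c'
  7: (5,15) 1 'c'
  8: (15,11) 1 'c'
  9: (11,20) 0 ''
  10: (20,6) 0 ''
  11: (6,4) 1 'e'
  12: (4,9) 0 ''
  13: (9,3) 1 'f'
  14: (3,16) 1 'f'
  15: (16,12) 0 ''
  16: (12,2) 1 'g'
  17: (2,1) 1 'g'
  18: (1,17) 1 'g'
  19: (17,21) 0 ''
  20: (21,19) 1 'h'
  21: (19,18) 1 'h'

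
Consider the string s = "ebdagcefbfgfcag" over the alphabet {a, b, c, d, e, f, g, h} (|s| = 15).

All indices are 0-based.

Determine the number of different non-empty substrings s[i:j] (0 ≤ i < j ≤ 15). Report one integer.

111

rank | idx | suffix
   0 |  13 | ag
   1 |   3 | agcefbfgfcag
   2 |   1 | bdagcefbfgfcag
   3 |   8 | bfgfcag
   4 |  12 | cag
   5 |   5 | cefbfgfcag
   6 |   2 | dagcefbfgfcag
   7 |   0 | ebdagcefbfgfcag
   8 |   6 | efbfgfcag
   9 |   7 | fbfgfcag
  10 |  11 | fcag
  11 |   9 | fgfcag
  12 |  14 | g
  13 |   4 | gcefbfgfcag
  14 |  10 | gfcag

SA = [13, 3, 1, 8, 12, 5, 2, 0, 6, 7, 11, 9, 14, 4, 10]
rank  pair      lcp
   1  s[13:],s[3:]  2  'ag'
   2  s[3:],s[1:]  0  ''
   3  s[1:],s[8:]  1  'b'
   4  s[8:],s[12:]  0  ''
   5  s[12:],s[5:]  1  'c'
   6  s[5:],s[2:]  0  ''
   7  s[2:],s[0:]  0  ''
   8  s[0:],s[6:]  1  'e'
   9  s[6:],s[7:]  0  ''
  10  s[7:],s[11:]  1  'f'
  11  s[11:],s[9:]  1  'f'
  12  s[9:],s[14:]  0  ''
  13  s[14:],s[4:]  1  'g'
  14  s[4:],s[10:]  1  'g'

n(n+1)/2 = 15·16/2 = 120
Σ LCP = 0 + 2 + 0 + 1 + 0 + 1 + 0 + 0 + 1 + 0 + 1 + 1 + 0 + 1 + 1 = 9
distinct = 120 − 9 = 111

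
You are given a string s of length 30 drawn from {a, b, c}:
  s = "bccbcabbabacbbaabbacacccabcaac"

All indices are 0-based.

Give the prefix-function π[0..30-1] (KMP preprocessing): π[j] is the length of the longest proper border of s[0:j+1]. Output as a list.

π[0] = 0
j=1 s[j]='c': π[1]=0 (border '')
j=2 s[j]='c': π[2]=0 (border '')
j=3 s[j]='b': π[3]=1 (border 'b')
j=4 s[j]='c': π[4]=2 (border 'bc')
j=5 s[j]='a': k: 2→0; π[5]=0 (border '')
j=6 s[j]='b': π[6]=1 (border 'b')
j=7 s[j]='b': k: 1→0; π[7]=1 (border 'b')
j=8 s[j]='a': k: 1→0; π[8]=0 (border '')
j=9 s[j]='b': π[9]=1 (border 'b')
j=10 s[j]='a': k: 1→0; π[10]=0 (border '')
j=11 s[j]='c': π[11]=0 (border '')
j=12 s[j]='b': π[12]=1 (border 'b')
j=13 s[j]='b': k: 1→0; π[13]=1 (border 'b')
j=14 s[j]='a': k: 1→0; π[14]=0 (border '')
j=15 s[j]='a': π[15]=0 (border '')
j=16 s[j]='b': π[16]=1 (border 'b')
j=17 s[j]='b': k: 1→0; π[17]=1 (border 'b')
j=18 s[j]='a': k: 1→0; π[18]=0 (border '')
j=19 s[j]='c': π[19]=0 (border '')
j=20 s[j]='a': π[20]=0 (border '')
j=21 s[j]='c': π[21]=0 (border '')
j=22 s[j]='c': π[22]=0 (border '')
j=23 s[j]='c': π[23]=0 (border '')
j=24 s[j]='a': π[24]=0 (border '')
j=25 s[j]='b': π[25]=1 (border 'b')
j=26 s[j]='c': π[26]=2 (border 'bc')
j=27 s[j]='a': k: 2→0; π[27]=0 (border '')
j=28 s[j]='a': π[28]=0 (border '')
j=29 s[j]='c': π[29]=0 (border '')

[0, 0, 0, 1, 2, 0, 1, 1, 0, 1, 0, 0, 1, 1, 0, 0, 1, 1, 0, 0, 0, 0, 0, 0, 0, 1, 2, 0, 0, 0]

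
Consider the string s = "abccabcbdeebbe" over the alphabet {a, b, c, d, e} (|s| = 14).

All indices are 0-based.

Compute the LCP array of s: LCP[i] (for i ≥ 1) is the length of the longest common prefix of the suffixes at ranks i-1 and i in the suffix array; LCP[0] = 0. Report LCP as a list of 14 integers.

sorted suffixes:
  #0 SA[0]=4  'abcbdeebbe'
  #1 SA[1]=0  'abccabcbdeebbe'
  #2 SA[2]=11  'bbe'
  #3 SA[3]=5  'bcbdeebbe'
  #4 SA[4]=1  'bccabcbdeebbe'
  #5 SA[5]=7  'bdeebbe'
  #6 SA[6]=12  'be'
  #7 SA[7]=3  'cabcbdeebbe'
  #8 SA[8]=6  'cbdeebbe'
  #9 SA[9]=2  'ccabcbdeebbe'
  #10 SA[10]=8  'deebbe'
  #11 SA[11]=13  'e'
  #12 SA[12]=10  'ebbe'
  #13 SA[13]=9  'eebbe'

SA = [4, 0, 11, 5, 1, 7, 12, 3, 6, 2, 8, 13, 10, 9]
[i] adj suffixes → lcp
  [1] 4/0 → 3 ('abc')
  [2] 0/11 → 0 ('')
  [3] 11/5 → 1 ('b')
  [4] 5/1 → 2 ('bc')
  [5] 1/7 → 1 ('b')
  [6] 7/12 → 1 ('b')
  [7] 12/3 → 0 ('')
  [8] 3/6 → 1 ('c')
  [9] 6/2 → 1 ('c')
  [10] 2/8 → 0 ('')
  [11] 8/13 → 0 ('')
  [12] 13/10 → 1 ('e')
  [13] 10/9 → 1 ('e')

[0, 3, 0, 1, 2, 1, 1, 0, 1, 1, 0, 0, 1, 1]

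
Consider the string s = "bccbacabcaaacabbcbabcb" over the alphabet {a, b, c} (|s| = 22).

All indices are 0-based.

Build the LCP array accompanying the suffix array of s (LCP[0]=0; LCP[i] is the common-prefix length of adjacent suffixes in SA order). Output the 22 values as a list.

rank | idx | suffix
   0 |   9 | aaacabbcbabcb
   1 |  10 | aacabbcbabcb
   2 |  13 | abbcbabcb
   3 |   6 | abcaaacabbcbabcb
   4 |  18 | abcb
   5 |  11 | acabbcbabcb
   6 |   4 | acabcaaacabbcbabcb
   7 |  21 | b
   8 |  17 | babcb
   9 |   3 | bacabcaaacabbcbabcb
  10 |  14 | bbcbabcb
  11 |   7 | bcaaacabbcbabcb
  12 |  19 | bcb
  13 |  15 | bcbabcb
  14 |   0 | bccbacabcaaacabbcbabcb
  15 |   8 | caaacabbcbabcb
  16 |  12 | cabbcbabcb
  17 |   5 | cabcaaacabbcbabcb
  18 |  20 | cb
  19 |  16 | cbabcb
  20 |   2 | cbacabcaaacabbcbabcb
  21 |   1 | ccbacabcaaacabbcbabcb

SA = [9, 10, 13, 6, 18, 11, 4, 21, 17, 3, 14, 7, 19, 15, 0, 8, 12, 5, 20, 16, 2, 1]
[i] adj suffixes → lcp
  [1] 9/10 → 2 ('aa')
  [2] 10/13 → 1 ('a')
  [3] 13/6 → 2 ('ab')
  [4] 6/18 → 3 ('abc')
  [5] 18/11 → 1 ('a')
  [6] 11/4 → 4 ('acab')
  [7] 4/21 → 0 ('')
  [8] 21/17 → 1 ('b')
  [9] 17/3 → 2 ('ba')
  [10] 3/14 → 1 ('b')
  [11] 14/7 → 1 ('b')
  [12] 7/19 → 2 ('bc')
  [13] 19/15 → 3 ('bcb')
  [14] 15/0 → 2 ('bc')
  [15] 0/8 → 0 ('')
  [16] 8/12 → 2 ('ca')
  [17] 12/5 → 3 ('cab')
  [18] 5/20 → 1 ('c')
  [19] 20/16 → 2 ('cb')
  [20] 16/2 → 3 ('cba')
  [21] 2/1 → 1 ('c')

[0, 2, 1, 2, 3, 1, 4, 0, 1, 2, 1, 1, 2, 3, 2, 0, 2, 3, 1, 2, 3, 1]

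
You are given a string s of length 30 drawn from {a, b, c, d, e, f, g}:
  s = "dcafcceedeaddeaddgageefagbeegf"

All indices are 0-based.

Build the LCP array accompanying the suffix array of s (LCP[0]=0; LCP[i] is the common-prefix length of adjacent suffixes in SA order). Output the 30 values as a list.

[0, 3, 1, 1, 2, 0, 0, 1, 1, 0, 1, 2, 1, 5, 1, 0, 4, 1, 1, 2, 2, 1, 1, 0, 1, 1, 0, 1, 1, 1]

sorted suffixes:
  #0 SA[0]=10  'addeaddgageefagbeegf'
  #1 SA[1]=14  'addgageefagbeegf'
  #2 SA[2]=2  'afcceedeaddeaddgageefagbeegf'
  #3 SA[3]=23  'agbeegf'
  #4 SA[4]=18  'ageefagbeegf'
  #5 SA[5]=25  'beegf'
  #6 SA[6]=1  'cafcceedeaddeaddgageefagbeegf'
  #7 SA[7]=4  'cceedeaddeaddgageefagbeegf'
  #8 SA[8]=5  'ceedeaddeaddgageefagbeegf'
  #9 SA[9]=0  'dcafcceedeaddeaddgageefagbeegf'
  #10 SA[10]=11  'ddeaddgageefagbeegf'
  #11 SA[11]=15  'ddgageefagbeegf'
  #12 SA[12]=8  'deaddeaddgageefagbeegf'
  #13 SA[13]=12  'deaddgageefagbeegf'
  #14 SA[14]=16  'dgageefagbeegf'
  #15 SA[15]=9  'eaddeaddgageefagbeegf'
  #16 SA[16]=13  'eaddgageefagbeegf'
  #17 SA[17]=7  'edeaddeaddgageefagbeegf'
  #18 SA[18]=6  'eedeaddeaddgageefagbeegf'
  #19 SA[19]=20  'eefagbeegf'
  #20 SA[20]=26  'eegf'
  #21 SA[21]=21  'efagbeegf'
  #22 SA[22]=27  'egf'
  #23 SA[23]=29  'f'
  #24 SA[24]=22  'fagbeegf'
  #25 SA[25]=3  'fcceedeaddeaddgageefagbeegf'
  #26 SA[26]=17  'gageefagbeegf'
  #27 SA[27]=24  'gbeegf'
  #28 SA[28]=19  'geefagbeegf'
  #29 SA[29]=28  'gf'

SA = [10, 14, 2, 23, 18, 25, 1, 4, 5, 0, 11, 15, 8, 12, 16, 9, 13, 7, 6, 20, 26, 21, 27, 29, 22, 3, 17, 24, 19, 28]
[i] adj suffixes → lcp
  [1] 10/14 → 3 ('add')
  [2] 14/2 → 1 ('a')
  [3] 2/23 → 1 ('a')
  [4] 23/18 → 2 ('ag')
  [5] 18/25 → 0 ('')
  [6] 25/1 → 0 ('')
  [7] 1/4 → 1 ('c')
  [8] 4/5 → 1 ('c')
  [9] 5/0 → 0 ('')
  [10] 0/11 → 1 ('d')
  [11] 11/15 → 2 ('dd')
  [12] 15/8 → 1 ('d')
  [13] 8/12 → 5 ('deadd')
  [14] 12/16 → 1 ('d')
  [15] 16/9 → 0 ('')
  [16] 9/13 → 4 ('eadd')
  [17] 13/7 → 1 ('e')
  [18] 7/6 → 1 ('e')
  [19] 6/20 → 2 ('ee')
  [20] 20/26 → 2 ('ee')
  [21] 26/21 → 1 ('e')
  [22] 21/27 → 1 ('e')
  [23] 27/29 → 0 ('')
  [24] 29/22 → 1 ('f')
  [25] 22/3 → 1 ('f')
  [26] 3/17 → 0 ('')
  [27] 17/24 → 1 ('g')
  [28] 24/19 → 1 ('g')
  [29] 19/28 → 1 ('g')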